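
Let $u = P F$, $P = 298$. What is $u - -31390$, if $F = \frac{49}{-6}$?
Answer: $\frac{86869}{3} \approx 28956.0$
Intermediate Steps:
$F = - \frac{49}{6}$ ($F = 49 \left(- \frac{1}{6}\right) = - \frac{49}{6} \approx -8.1667$)
$u = - \frac{7301}{3}$ ($u = 298 \left(- \frac{49}{6}\right) = - \frac{7301}{3} \approx -2433.7$)
$u - -31390 = - \frac{7301}{3} - -31390 = - \frac{7301}{3} + 31390 = \frac{86869}{3}$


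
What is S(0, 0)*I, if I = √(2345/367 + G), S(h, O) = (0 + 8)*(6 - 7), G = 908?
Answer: -8*√123158227/367 ≈ -241.91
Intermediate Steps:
S(h, O) = -8 (S(h, O) = 8*(-1) = -8)
I = √123158227/367 (I = √(2345/367 + 908) = √(335581/367) = √123158227/367 ≈ 30.239)
S(0, 0)*I = -8*√123158227/367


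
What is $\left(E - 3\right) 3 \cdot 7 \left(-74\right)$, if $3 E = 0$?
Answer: $4662$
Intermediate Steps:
$E = 0$ ($E = \frac{1}{3} \cdot 0 = 0$)
$\left(E - 3\right) 3 \cdot 7 \left(-74\right) = \left(0 - 3\right) 3 \cdot 7 \left(-74\right) = \left(-3\right) 3 \cdot 7 \left(-74\right) = \left(-9\right) 7 \left(-74\right) = \left(-63\right) \left(-74\right) = 4662$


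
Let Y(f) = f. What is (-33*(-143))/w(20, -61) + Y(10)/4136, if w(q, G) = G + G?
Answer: -4879141/126148 ≈ -38.678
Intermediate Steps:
w(q, G) = 2*G
(-33*(-143))/w(20, -61) + Y(10)/4136 = (-33*(-143))/((2*(-61))) + 10/4136 = 4719/(-122) + 10*(1/4136) = 4719*(-1/122) + 5/2068 = -4719/122 + 5/2068 = -4879141/126148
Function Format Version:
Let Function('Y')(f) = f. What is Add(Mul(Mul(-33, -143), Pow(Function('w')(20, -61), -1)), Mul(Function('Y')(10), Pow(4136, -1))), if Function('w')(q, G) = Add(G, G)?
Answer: Rational(-4879141, 126148) ≈ -38.678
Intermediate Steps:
Function('w')(q, G) = Mul(2, G)
Add(Mul(Mul(-33, -143), Pow(Function('w')(20, -61), -1)), Mul(Function('Y')(10), Pow(4136, -1))) = Add(Mul(Mul(-33, -143), Pow(Mul(2, -61), -1)), Mul(10, Pow(4136, -1))) = Add(Mul(4719, Pow(-122, -1)), Mul(10, Rational(1, 4136))) = Add(Mul(4719, Rational(-1, 122)), Rational(5, 2068)) = Add(Rational(-4719, 122), Rational(5, 2068)) = Rational(-4879141, 126148)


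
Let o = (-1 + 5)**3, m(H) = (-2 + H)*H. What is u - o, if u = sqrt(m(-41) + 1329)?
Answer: -64 + 2*sqrt(773) ≈ -8.3942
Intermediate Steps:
m(H) = H*(-2 + H)
o = 64 (o = 4**3 = 64)
u = 2*sqrt(773) (u = sqrt(-41*(-2 - 41) + 1329) = sqrt(-41*(-43) + 1329) = sqrt(1763 + 1329) = sqrt(3092) = 2*sqrt(773) ≈ 55.606)
u - o = 2*sqrt(773) - 1*64 = 2*sqrt(773) - 64 = -64 + 2*sqrt(773)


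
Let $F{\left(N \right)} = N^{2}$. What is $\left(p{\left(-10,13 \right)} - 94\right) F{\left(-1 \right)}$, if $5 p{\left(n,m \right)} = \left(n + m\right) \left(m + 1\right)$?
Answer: $- \frac{428}{5} \approx -85.6$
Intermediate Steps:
$p{\left(n,m \right)} = \frac{\left(1 + m\right) \left(m + n\right)}{5}$ ($p{\left(n,m \right)} = \frac{\left(n + m\right) \left(m + 1\right)}{5} = \frac{\left(m + n\right) \left(1 + m\right)}{5} = \frac{\left(1 + m\right) \left(m + n\right)}{5}$)
$\left(p{\left(-10,13 \right)} - 94\right) F{\left(-1 \right)} = \left(\left(\frac{1}{5} \cdot 13 + \frac{1}{5} \left(-10\right) + \frac{13^{2}}{5} + \frac{1}{5} \cdot 13 \left(-10\right)\right) - 94\right) \left(-1\right)^{2} = \left(\left(\frac{13}{5} - 2 + \frac{1}{5} \cdot 169 - 26\right) - 94\right) 1 = \left(\left(\frac{13}{5} - 2 + \frac{169}{5} - 26\right) - 94\right) 1 = \left(\frac{42}{5} - 94\right) 1 = \left(- \frac{428}{5}\right) 1 = - \frac{428}{5}$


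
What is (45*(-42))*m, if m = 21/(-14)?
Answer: 2835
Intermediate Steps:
m = -3/2 (m = 21*(-1/14) = -3/2 ≈ -1.5000)
(45*(-42))*m = (45*(-42))*(-3/2) = -1890*(-3/2) = 2835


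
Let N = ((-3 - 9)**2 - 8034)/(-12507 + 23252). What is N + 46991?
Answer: 100982081/2149 ≈ 46990.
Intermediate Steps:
N = -1578/2149 (N = ((-12)**2 - 8034)/10745 = (144 - 8034)*(1/10745) = -7890*1/10745 = -1578/2149 ≈ -0.73429)
N + 46991 = -1578/2149 + 46991 = 100982081/2149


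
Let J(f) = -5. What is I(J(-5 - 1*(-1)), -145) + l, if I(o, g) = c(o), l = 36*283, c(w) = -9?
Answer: 10179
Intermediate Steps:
l = 10188
I(o, g) = -9
I(J(-5 - 1*(-1)), -145) + l = -9 + 10188 = 10179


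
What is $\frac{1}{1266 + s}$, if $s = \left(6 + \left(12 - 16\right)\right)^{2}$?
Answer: $\frac{1}{1270} \approx 0.0007874$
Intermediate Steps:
$s = 4$ ($s = \left(6 - 4\right)^{2} = 2^{2} = 4$)
$\frac{1}{1266 + s} = \frac{1}{1266 + 4} = \frac{1}{1270}$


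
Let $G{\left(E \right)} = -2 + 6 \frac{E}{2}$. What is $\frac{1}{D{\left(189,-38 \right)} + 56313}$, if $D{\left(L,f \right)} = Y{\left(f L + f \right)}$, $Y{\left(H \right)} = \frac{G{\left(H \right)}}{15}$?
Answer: $\frac{15}{823033} \approx 1.8225 \cdot 10^{-5}$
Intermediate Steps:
$G{\left(E \right)} = -2 + 3 E$ ($G{\left(E \right)} = -2 + 6 E \frac{1}{2} = -2 + 6 \frac{E}{2} = -2 + 3 E$)
$Y{\left(H \right)} = - \frac{2}{15} + \frac{H}{5}$ ($Y{\left(H \right)} = \frac{-2 + 3 H}{15} = \left(-2 + 3 H\right) \frac{1}{15} = - \frac{2}{15} + \frac{H}{5}$)
$D{\left(L,f \right)} = - \frac{2}{15} + \frac{f}{5} + \frac{L f}{5}$ ($D{\left(L,f \right)} = - \frac{2}{15} + \frac{f L + f}{5} = - \frac{2}{15} + \frac{L f + f}{5} = - \frac{2}{15} + \frac{f + L f}{5} = - \frac{2}{15} + \left(\frac{f}{5} + \frac{L f}{5}\right) = - \frac{2}{15} + \frac{f}{5} + \frac{L f}{5}$)
$\frac{1}{D{\left(189,-38 \right)} + 56313} = \frac{1}{\left(- \frac{2}{15} + \frac{1}{5} \left(-38\right) \left(1 + 189\right)\right) + 56313} = \frac{1}{\left(- \frac{2}{15} + \frac{1}{5} \left(-38\right) 190\right) + 56313} = \frac{1}{\left(- \frac{2}{15} - 1444\right) + 56313} = \frac{1}{- \frac{21662}{15} + 56313} = \frac{1}{\frac{823033}{15}} = \frac{15}{823033}$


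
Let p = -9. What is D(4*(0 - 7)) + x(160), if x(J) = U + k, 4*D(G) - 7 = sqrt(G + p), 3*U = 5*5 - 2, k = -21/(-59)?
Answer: 6919/708 + I*sqrt(37)/4 ≈ 9.7726 + 1.5207*I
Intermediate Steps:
k = 21/59 (k = -21*(-1/59) = 21/59 ≈ 0.35593)
U = 23/3 (U = (5*5 - 2)/3 = (25 - 2)/3 = (1/3)*23 = 23/3 ≈ 7.6667)
D(G) = 7/4 + sqrt(-9 + G)/4 (D(G) = 7/4 + sqrt(G - 9)/4 = 7/4 + sqrt(-9 + G)/4)
x(J) = 1420/177 (x(J) = 23/3 + 21/59 = 1420/177)
D(4*(0 - 7)) + x(160) = (7/4 + sqrt(-9 + 4*(0 - 7))/4) + 1420/177 = (7/4 + sqrt(-9 + 4*(-7))/4) + 1420/177 = (7/4 + sqrt(-9 - 28)/4) + 1420/177 = (7/4 + sqrt(-37)/4) + 1420/177 = (7/4 + (I*sqrt(37))/4) + 1420/177 = (7/4 + I*sqrt(37)/4) + 1420/177 = 6919/708 + I*sqrt(37)/4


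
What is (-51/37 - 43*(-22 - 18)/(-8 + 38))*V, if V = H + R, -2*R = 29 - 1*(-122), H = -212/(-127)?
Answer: -38824961/9398 ≈ -4131.2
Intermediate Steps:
H = 212/127 (H = -212*(-1/127) = 212/127 ≈ 1.6693)
R = -151/2 (R = -(29 - 1*(-122))/2 = -(29 + 122)/2 = -1/2*151 = -151/2 ≈ -75.500)
V = -18753/254 (V = 212/127 - 151/2 = -18753/254 ≈ -73.831)
(-51/37 - 43*(-22 - 18)/(-8 + 38))*V = (-51/37 - 43*(-22 - 18)/(-8 + 38))*(-18753/254) = (-51*1/37 - 43/(30/(-40)))*(-18753/254) = (-51/37 - 43/(30*(-1/40)))*(-18753/254) = (-51/37 - 43/(-3/4))*(-18753/254) = (-51/37 - 43*(-4/3))*(-18753/254) = (-51/37 + 172/3)*(-18753/254) = (6211/111)*(-18753/254) = -38824961/9398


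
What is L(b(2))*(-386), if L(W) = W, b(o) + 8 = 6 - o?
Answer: 1544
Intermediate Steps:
b(o) = -2 - o (b(o) = -8 + (6 - o) = -2 - o)
L(b(2))*(-386) = (-2 - 1*2)*(-386) = (-2 - 2)*(-386) = -4*(-386) = 1544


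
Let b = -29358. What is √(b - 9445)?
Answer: I*√38803 ≈ 196.98*I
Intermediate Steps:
√(b - 9445) = √(-29358 - 9445) = √(-38803) = I*√38803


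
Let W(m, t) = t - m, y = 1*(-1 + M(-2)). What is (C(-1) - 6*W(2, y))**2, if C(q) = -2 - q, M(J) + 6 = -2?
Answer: 4225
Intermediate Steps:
M(J) = -8 (M(J) = -6 - 2 = -8)
y = -9 (y = 1*(-1 - 8) = 1*(-9) = -9)
(C(-1) - 6*W(2, y))**2 = ((-2 - 1*(-1)) - 6*(-9 - 1*2))**2 = ((-2 + 1) - 6*(-9 - 2))**2 = (-1 - 6*(-11))**2 = (-1 + 66)**2 = 65**2 = 4225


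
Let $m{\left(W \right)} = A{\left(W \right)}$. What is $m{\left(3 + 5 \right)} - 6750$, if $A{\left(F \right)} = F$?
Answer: $-6742$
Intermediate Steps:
$m{\left(W \right)} = W$
$m{\left(3 + 5 \right)} - 6750 = \left(3 + 5\right) - 6750 = 8 - 6750 = -6742$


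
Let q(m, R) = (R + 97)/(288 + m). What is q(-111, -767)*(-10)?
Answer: 6700/177 ≈ 37.853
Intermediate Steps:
q(m, R) = (97 + R)/(288 + m)
q(-111, -767)*(-10) = ((97 - 767)/(288 - 111))*(-10) = (-670/177)*(-10) = ((1/177)*(-670))*(-10) = -670/177*(-10) = 6700/177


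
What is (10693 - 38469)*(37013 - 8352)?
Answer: -796087936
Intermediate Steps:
(10693 - 38469)*(37013 - 8352) = -27776*28661 = -796087936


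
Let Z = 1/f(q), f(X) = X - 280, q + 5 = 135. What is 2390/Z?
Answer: -358500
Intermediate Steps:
q = 130 (q = -5 + 135 = 130)
f(X) = -280 + X
Z = -1/150 (Z = 1/(-280 + 130) = 1/(-150) = -1/150 ≈ -0.0066667)
2390/Z = 2390/(-1/150) = 2390*(-150) = -358500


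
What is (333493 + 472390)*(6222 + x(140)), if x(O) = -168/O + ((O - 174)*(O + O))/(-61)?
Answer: 1567397305552/305 ≈ 5.1390e+9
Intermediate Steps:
x(O) = -168/O - 2*O*(-174 + O)/61 (x(O) = -168/O + ((-174 + O)*(2*O))*(-1/61) = -168/O + (2*O*(-174 + O))*(-1/61) = -168/O - 2*O*(-174 + O)/61)
(333493 + 472390)*(6222 + x(140)) = (333493 + 472390)*(6222 + (2/61)*(-5124 + 140²*(174 - 1*140))/140) = 805883*(6222 + (2/61)*(1/140)*(-5124 + 19600*(174 - 140))) = 805883*(6222 + (2/61)*(1/140)*(-5124 + 19600*34)) = 805883*(6222 + (2/61)*(1/140)*(-5124 + 666400)) = 805883*(6222 + (2/61)*(1/140)*661276) = 805883*(6222 + 47234/305) = 805883*(1944944/305) = 1567397305552/305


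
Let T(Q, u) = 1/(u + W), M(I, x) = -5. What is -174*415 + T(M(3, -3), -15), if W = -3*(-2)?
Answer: -649891/9 ≈ -72210.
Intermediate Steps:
W = 6
T(Q, u) = 1/(6 + u) (T(Q, u) = 1/(u + 6) = 1/(6 + u))
-174*415 + T(M(3, -3), -15) = -174*415 + 1/(6 - 15) = -72210 + 1/(-9) = -72210 - ⅑ = -649891/9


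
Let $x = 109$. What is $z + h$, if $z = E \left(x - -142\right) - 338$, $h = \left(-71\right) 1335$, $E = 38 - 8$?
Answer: $-87593$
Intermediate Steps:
$E = 30$
$h = -94785$
$z = 7192$ ($z = 30 \left(109 - -142\right) - 338 = 30 \left(109 + 142\right) - 338 = 30 \cdot 251 - 338 = 7530 - 338 = 7192$)
$z + h = 7192 - 94785 = -87593$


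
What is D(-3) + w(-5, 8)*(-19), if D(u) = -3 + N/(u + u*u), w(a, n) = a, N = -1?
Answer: 551/6 ≈ 91.833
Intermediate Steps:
D(u) = -3 - 1/(u + u**2) (D(u) = -3 - 1/(u + u*u) = -3 - 1/(u + u**2))
D(-3) + w(-5, 8)*(-19) = (-1 - 3*(-3) - 3*(-3)**2)/((-3)*(1 - 3)) - 5*(-19) = -1/3*(-1 + 9 - 3*9)/(-2) + 95 = -1/3*(-1/2)*(-1 + 9 - 27) + 95 = -1/3*(-1/2)*(-19) + 95 = -19/6 + 95 = 551/6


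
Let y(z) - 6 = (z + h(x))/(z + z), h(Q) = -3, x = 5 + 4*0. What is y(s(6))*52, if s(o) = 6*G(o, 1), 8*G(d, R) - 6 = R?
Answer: 2262/7 ≈ 323.14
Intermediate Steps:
x = 5 (x = 5 + 0 = 5)
G(d, R) = 3/4 + R/8
s(o) = 21/4 (s(o) = 6*(3/4 + (1/8)*1) = 6*(3/4 + 1/8) = 6*(7/8) = 21/4)
y(z) = 6 + (-3 + z)/(2*z) (y(z) = 6 + (z - 3)/(z + z) = 6 + (-3 + z)/((2*z)) = 6 + (-3 + z)*(1/(2*z)) = 6 + (-3 + z)/(2*z))
y(s(6))*52 = ((-3 + 13*(21/4))/(2*(21/4)))*52 = ((1/2)*(4/21)*(-3 + 273/4))*52 = ((1/2)*(4/21)*(261/4))*52 = (87/14)*52 = 2262/7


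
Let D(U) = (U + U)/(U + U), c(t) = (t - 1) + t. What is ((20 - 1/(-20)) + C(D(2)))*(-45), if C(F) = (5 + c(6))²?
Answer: -49689/4 ≈ -12422.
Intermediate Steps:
c(t) = -1 + 2*t (c(t) = (-1 + t) + t = -1 + 2*t)
D(U) = 1 (D(U) = (2*U)/((2*U)) = (2*U)*(1/(2*U)) = 1)
C(F) = 256 (C(F) = (5 + (-1 + 2*6))² = (5 + (-1 + 12))² = (5 + 11)² = 16² = 256)
((20 - 1/(-20)) + C(D(2)))*(-45) = ((20 - 1/(-20)) + 256)*(-45) = ((20 - 1*(-1/20)) + 256)*(-45) = ((20 + 1/20) + 256)*(-45) = (401/20 + 256)*(-45) = (5521/20)*(-45) = -49689/4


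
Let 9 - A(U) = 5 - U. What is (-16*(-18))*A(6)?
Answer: 2880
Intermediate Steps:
A(U) = 4 + U (A(U) = 9 - (5 - U) = 9 + (-5 + U) = 4 + U)
(-16*(-18))*A(6) = (-16*(-18))*(4 + 6) = 288*10 = 2880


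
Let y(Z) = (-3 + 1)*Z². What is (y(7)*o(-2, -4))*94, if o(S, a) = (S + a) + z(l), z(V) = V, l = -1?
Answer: 64484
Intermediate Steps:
y(Z) = -2*Z²
o(S, a) = -1 + S + a (o(S, a) = (S + a) - 1 = -1 + S + a)
(y(7)*o(-2, -4))*94 = ((-2*7²)*(-1 - 2 - 4))*94 = (-2*49*(-7))*94 = -98*(-7)*94 = 686*94 = 64484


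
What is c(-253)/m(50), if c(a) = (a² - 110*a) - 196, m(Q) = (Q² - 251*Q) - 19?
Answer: -91643/10069 ≈ -9.1015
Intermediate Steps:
m(Q) = -19 + Q² - 251*Q
c(a) = -196 + a² - 110*a
c(-253)/m(50) = (-196 + (-253)² - 110*(-253))/(-19 + 50² - 251*50) = (-196 + 64009 + 27830)/(-19 + 2500 - 12550) = 91643/(-10069) = 91643*(-1/10069) = -91643/10069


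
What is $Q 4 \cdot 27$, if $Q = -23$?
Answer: $-2484$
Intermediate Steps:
$Q 4 \cdot 27 = \left(-23\right) 4 \cdot 27 = \left(-92\right) 27 = -2484$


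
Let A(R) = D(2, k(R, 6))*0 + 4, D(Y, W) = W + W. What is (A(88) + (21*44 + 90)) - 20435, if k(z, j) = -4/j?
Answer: -19417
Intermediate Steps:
D(Y, W) = 2*W
A(R) = 4 (A(R) = (2*(-4/6))*0 + 4 = (2*(-4*⅙))*0 + 4 = (2*(-⅔))*0 + 4 = -4/3*0 + 4 = 0 + 4 = 4)
(A(88) + (21*44 + 90)) - 20435 = (4 + (21*44 + 90)) - 20435 = (4 + (924 + 90)) - 20435 = (4 + 1014) - 20435 = 1018 - 20435 = -19417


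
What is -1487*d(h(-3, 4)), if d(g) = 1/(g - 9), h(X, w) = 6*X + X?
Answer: 1487/30 ≈ 49.567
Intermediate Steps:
h(X, w) = 7*X
d(g) = 1/(-9 + g)
-1487*d(h(-3, 4)) = -1487/(-9 + 7*(-3)) = -1487/(-9 - 21) = -1487/(-30) = -1487*(-1/30) = 1487/30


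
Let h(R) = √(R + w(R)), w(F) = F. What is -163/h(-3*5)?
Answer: 163*I*√30/30 ≈ 29.76*I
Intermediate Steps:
h(R) = √2*√R (h(R) = √(R + R) = √(2*R) = √2*√R)
-163/h(-3*5) = -163*(-I*√30/30) = -(-163)*I*√30/30 = 163*I*√30/30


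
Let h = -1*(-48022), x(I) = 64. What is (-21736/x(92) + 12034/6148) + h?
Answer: 586326551/12296 ≈ 47684.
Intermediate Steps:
h = 48022
(-21736/x(92) + 12034/6148) + h = (-21736/64 + 12034/6148) + 48022 = (-21736*1/64 + 12034*(1/6148)) + 48022 = (-2717/8 + 6017/3074) + 48022 = -4151961/12296 + 48022 = 586326551/12296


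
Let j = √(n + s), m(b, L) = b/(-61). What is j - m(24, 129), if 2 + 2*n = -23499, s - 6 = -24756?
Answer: 24/61 + I*√146002/2 ≈ 0.39344 + 191.05*I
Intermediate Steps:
s = -24750 (s = 6 - 24756 = -24750)
n = -23501/2 (n = -1 + (½)*(-23499) = -1 - 23499/2 = -23501/2 ≈ -11751.)
m(b, L) = -b/61 (m(b, L) = b*(-1/61) = -b/61)
j = I*√146002/2 (j = √(-23501/2 - 24750) = √(-73001/2) = I*√146002/2 ≈ 191.05*I)
j - m(24, 129) = I*√146002/2 - (-1)*24/61 = I*√146002/2 - 1*(-24/61) = I*√146002/2 + 24/61 = 24/61 + I*√146002/2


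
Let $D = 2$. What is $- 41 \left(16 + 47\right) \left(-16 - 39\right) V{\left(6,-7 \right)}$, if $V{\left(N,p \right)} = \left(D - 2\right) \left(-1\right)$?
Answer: $0$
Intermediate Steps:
$V{\left(N,p \right)} = 0$ ($V{\left(N,p \right)} = \left(2 - 2\right) \left(-1\right) = 0 \left(-1\right) = 0$)
$- 41 \left(16 + 47\right) \left(-16 - 39\right) V{\left(6,-7 \right)} = - 41 \left(16 + 47\right) \left(-16 - 39\right) 0 = - 41 \cdot 63 \left(-55\right) 0 = \left(-41\right) \left(-3465\right) 0 = 142065 \cdot 0 = 0$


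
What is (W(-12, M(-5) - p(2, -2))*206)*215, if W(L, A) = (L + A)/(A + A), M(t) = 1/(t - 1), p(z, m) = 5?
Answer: 2280935/31 ≈ 73579.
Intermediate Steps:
M(t) = 1/(-1 + t)
W(L, A) = (A + L)/(2*A) (W(L, A) = (A + L)/((2*A)) = (A + L)*(1/(2*A)) = (A + L)/(2*A))
(W(-12, M(-5) - p(2, -2))*206)*215 = ((((1/(-1 - 5) - 1*5) - 12)/(2*(1/(-1 - 5) - 1*5)))*206)*215 = ((((1/(-6) - 5) - 12)/(2*(1/(-6) - 5)))*206)*215 = ((((-⅙ - 5) - 12)/(2*(-⅙ - 5)))*206)*215 = (((-31/6 - 12)/(2*(-31/6)))*206)*215 = (((½)*(-6/31)*(-103/6))*206)*215 = ((103/62)*206)*215 = (10609/31)*215 = 2280935/31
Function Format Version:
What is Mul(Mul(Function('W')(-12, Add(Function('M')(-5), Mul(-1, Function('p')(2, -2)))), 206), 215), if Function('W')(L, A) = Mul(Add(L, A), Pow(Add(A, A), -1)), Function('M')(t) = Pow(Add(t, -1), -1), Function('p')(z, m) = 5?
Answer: Rational(2280935, 31) ≈ 73579.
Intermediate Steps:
Function('M')(t) = Pow(Add(-1, t), -1)
Function('W')(L, A) = Mul(Rational(1, 2), Pow(A, -1), Add(A, L)) (Function('W')(L, A) = Mul(Add(A, L), Pow(Mul(2, A), -1)) = Mul(Add(A, L), Mul(Rational(1, 2), Pow(A, -1))) = Mul(Rational(1, 2), Pow(A, -1), Add(A, L)))
Mul(Mul(Function('W')(-12, Add(Function('M')(-5), Mul(-1, Function('p')(2, -2)))), 206), 215) = Mul(Mul(Mul(Rational(1, 2), Pow(Add(Pow(Add(-1, -5), -1), Mul(-1, 5)), -1), Add(Add(Pow(Add(-1, -5), -1), Mul(-1, 5)), -12)), 206), 215) = Mul(Mul(Mul(Rational(1, 2), Pow(Add(Pow(-6, -1), -5), -1), Add(Add(Pow(-6, -1), -5), -12)), 206), 215) = Mul(Mul(Mul(Rational(1, 2), Pow(Add(Rational(-1, 6), -5), -1), Add(Add(Rational(-1, 6), -5), -12)), 206), 215) = Mul(Mul(Mul(Rational(1, 2), Pow(Rational(-31, 6), -1), Add(Rational(-31, 6), -12)), 206), 215) = Mul(Mul(Mul(Rational(1, 2), Rational(-6, 31), Rational(-103, 6)), 206), 215) = Mul(Mul(Rational(103, 62), 206), 215) = Mul(Rational(10609, 31), 215) = Rational(2280935, 31)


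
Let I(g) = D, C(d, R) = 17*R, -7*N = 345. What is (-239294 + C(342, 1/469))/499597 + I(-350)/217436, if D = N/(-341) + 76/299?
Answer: -2488054796946506323/5194570944094664132 ≈ -0.47897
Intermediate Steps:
N = -345/7 (N = -1/7*345 = -345/7 ≈ -49.286)
D = 284567/713713 (D = -345/7/(-341) + 76/299 = -345/7*(-1/341) + 76*(1/299) = 345/2387 + 76/299 = 284567/713713 ≈ 0.39871)
I(g) = 284567/713713
(-239294 + C(342, 1/469))/499597 + I(-350)/217436 = (-239294 + 17/469)/499597 + (284567/713713)/217436 = (-239294 + 17*(1/469))*(1/499597) + (284567/713713)*(1/217436) = (-239294 + 17/469)*(1/499597) + 284567/155186899868 = -112228869/469*1/499597 + 284567/155186899868 = -112228869/234310993 + 284567/155186899868 = -2488054796946506323/5194570944094664132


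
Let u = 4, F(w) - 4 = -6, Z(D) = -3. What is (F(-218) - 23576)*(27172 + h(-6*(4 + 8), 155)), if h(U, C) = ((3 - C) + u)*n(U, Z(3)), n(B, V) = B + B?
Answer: -1143155752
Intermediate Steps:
F(w) = -2 (F(w) = 4 - 6 = -2)
n(B, V) = 2*B
h(U, C) = 2*U*(7 - C) (h(U, C) = ((3 - C) + 4)*(2*U) = (7 - C)*(2*U) = 2*U*(7 - C))
(F(-218) - 23576)*(27172 + h(-6*(4 + 8), 155)) = (-2 - 23576)*(27172 + 2*(-6*(4 + 8))*(7 - 1*155)) = -23578*(27172 + 2*(-6*12)*(7 - 155)) = -23578*(27172 + 2*(-72)*(-148)) = -23578*(27172 + 21312) = -23578*48484 = -1143155752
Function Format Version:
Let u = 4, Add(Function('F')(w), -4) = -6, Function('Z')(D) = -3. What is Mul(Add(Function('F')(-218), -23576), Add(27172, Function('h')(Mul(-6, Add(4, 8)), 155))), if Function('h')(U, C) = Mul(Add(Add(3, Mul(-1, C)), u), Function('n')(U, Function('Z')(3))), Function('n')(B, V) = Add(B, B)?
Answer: -1143155752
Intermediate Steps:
Function('F')(w) = -2 (Function('F')(w) = Add(4, -6) = -2)
Function('n')(B, V) = Mul(2, B)
Function('h')(U, C) = Mul(2, U, Add(7, Mul(-1, C))) (Function('h')(U, C) = Mul(Add(Add(3, Mul(-1, C)), 4), Mul(2, U)) = Mul(Add(7, Mul(-1, C)), Mul(2, U)) = Mul(2, U, Add(7, Mul(-1, C))))
Mul(Add(Function('F')(-218), -23576), Add(27172, Function('h')(Mul(-6, Add(4, 8)), 155))) = Mul(Add(-2, -23576), Add(27172, Mul(2, Mul(-6, Add(4, 8)), Add(7, Mul(-1, 155))))) = Mul(-23578, Add(27172, Mul(2, Mul(-6, 12), Add(7, -155)))) = Mul(-23578, Add(27172, Mul(2, -72, -148))) = Mul(-23578, Add(27172, 21312)) = Mul(-23578, 48484) = -1143155752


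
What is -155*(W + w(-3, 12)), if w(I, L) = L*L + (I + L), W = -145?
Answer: -1240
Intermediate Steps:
w(I, L) = I + L + L² (w(I, L) = L² + (I + L) = I + L + L²)
-155*(W + w(-3, 12)) = -155*(-145 + (-3 + 12 + 12²)) = -155*(-145 + (-3 + 12 + 144)) = -155*(-145 + 153) = -155*8 = -1240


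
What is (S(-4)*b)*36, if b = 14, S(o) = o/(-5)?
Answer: 2016/5 ≈ 403.20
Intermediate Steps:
S(o) = -o/5 (S(o) = o*(-⅕) = -o/5)
(S(-4)*b)*36 = (-⅕*(-4)*14)*36 = ((⅘)*14)*36 = (56/5)*36 = 2016/5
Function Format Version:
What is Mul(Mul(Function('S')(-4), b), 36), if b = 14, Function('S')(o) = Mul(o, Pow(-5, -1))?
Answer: Rational(2016, 5) ≈ 403.20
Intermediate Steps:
Function('S')(o) = Mul(Rational(-1, 5), o) (Function('S')(o) = Mul(o, Rational(-1, 5)) = Mul(Rational(-1, 5), o))
Mul(Mul(Function('S')(-4), b), 36) = Mul(Mul(Mul(Rational(-1, 5), -4), 14), 36) = Mul(Mul(Rational(4, 5), 14), 36) = Mul(Rational(56, 5), 36) = Rational(2016, 5)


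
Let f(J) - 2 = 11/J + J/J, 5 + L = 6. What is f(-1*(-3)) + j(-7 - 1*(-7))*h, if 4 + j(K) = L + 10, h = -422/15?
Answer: -2854/15 ≈ -190.27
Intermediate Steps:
h = -422/15 (h = -422*1/15 = -422/15 ≈ -28.133)
L = 1 (L = -5 + 6 = 1)
j(K) = 7 (j(K) = -4 + (1 + 10) = -4 + 11 = 7)
f(J) = 3 + 11/J (f(J) = 2 + (11/J + J/J) = 2 + (11/J + 1) = 2 + (1 + 11/J) = 3 + 11/J)
f(-1*(-3)) + j(-7 - 1*(-7))*h = (3 + 11/((-1*(-3)))) + 7*(-422/15) = (3 + 11/3) - 2954/15 = 20/3 - 2954/15 = -2854/15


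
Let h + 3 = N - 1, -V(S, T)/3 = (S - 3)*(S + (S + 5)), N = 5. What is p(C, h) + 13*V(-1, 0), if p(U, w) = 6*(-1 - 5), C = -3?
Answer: 432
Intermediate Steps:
V(S, T) = -3*(-3 + S)*(5 + 2*S) (V(S, T) = -3*(S - 3)*(S + (S + 5)) = -3*(-3 + S)*(S + (5 + S)) = -3*(-3 + S)*(5 + 2*S))
h = 1 (h = -3 + (5 - 1) = -3 + 4 = 1)
p(U, w) = -36 (p(U, w) = 6*(-6) = -36)
p(C, h) + 13*V(-1, 0) = -36 + 13*(45 - 6*(-1)² + 3*(-1)) = -36 + 13*(45 - 6*1 - 3) = -36 + 13*(45 - 6 - 3) = -36 + 13*36 = -36 + 468 = 432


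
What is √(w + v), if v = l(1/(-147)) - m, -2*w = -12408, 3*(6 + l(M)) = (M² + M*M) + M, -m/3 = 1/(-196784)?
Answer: √1215055228720191/442764 ≈ 78.727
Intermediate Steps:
m = 3/196784 (m = -3/(-196784) = -3*(-1/196784) = 3/196784 ≈ 1.5245e-5)
l(M) = -6 + M/3 + 2*M²/3 (l(M) = -6 + ((M² + M*M) + M)/3 = -6 + ((M² + M²) + M)/3 = -6 + (2*M² + M)/3 = -6 + (M + 2*M²)/3 = -6 + (M/3 + 2*M²/3) = -6 + M/3 + 2*M²/3)
w = 6204 (w = -½*(-12408) = 6204)
v = -1562657681/260345232 (v = (-6 + (⅓)/(-147) + 2*(1/(-147))²/3) - 1*3/196784 = (-6 + (⅓)*(-1/147) + 2*(-1/147)²/3) - 3/196784 = (-6 - 1/441 + (⅔)*(1/21609)) - 3/196784 = (-6 - 1/441 + 2/64827) - 3/196784 = -389107/64827 - 3/196784 = -1562657681/260345232 ≈ -6.0023)
√(w + v) = √(6204 - 1562657681/260345232) = √(1613619161647/260345232) = √1215055228720191/442764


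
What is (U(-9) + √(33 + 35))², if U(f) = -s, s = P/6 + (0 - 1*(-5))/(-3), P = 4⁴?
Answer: 1749 - 164*√17 ≈ 1072.8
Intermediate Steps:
P = 256
s = 41 (s = 256/6 + (0 - 1*(-5))/(-3) = 256*(⅙) + (0 + 5)*(-⅓) = 128/3 + 5*(-⅓) = 128/3 - 5/3 = 41)
U(f) = -41 (U(f) = -1*41 = -41)
(U(-9) + √(33 + 35))² = (-41 + √(33 + 35))² = (-41 + √68)² = (-41 + 2*√17)²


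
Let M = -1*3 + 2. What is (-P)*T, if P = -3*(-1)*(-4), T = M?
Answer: -12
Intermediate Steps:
M = -1 (M = -3 + 2 = -1)
T = -1
P = -12 (P = 3*(-4) = -12)
(-P)*T = -1*(-12)*(-1) = 12*(-1) = -12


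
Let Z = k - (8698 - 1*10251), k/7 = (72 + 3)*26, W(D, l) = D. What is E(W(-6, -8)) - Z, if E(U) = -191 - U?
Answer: -15388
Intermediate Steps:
k = 13650 (k = 7*((72 + 3)*26) = 7*(75*26) = 7*1950 = 13650)
Z = 15203 (Z = 13650 - (8698 - 1*10251) = 13650 - (8698 - 10251) = 13650 - 1*(-1553) = 13650 + 1553 = 15203)
E(W(-6, -8)) - Z = (-191 - 1*(-6)) - 1*15203 = (-191 + 6) - 15203 = -185 - 15203 = -15388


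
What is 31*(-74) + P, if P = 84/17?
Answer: -38914/17 ≈ -2289.1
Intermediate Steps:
P = 84/17 (P = 84*(1/17) = 84/17 ≈ 4.9412)
31*(-74) + P = 31*(-74) + 84/17 = -2294 + 84/17 = -38914/17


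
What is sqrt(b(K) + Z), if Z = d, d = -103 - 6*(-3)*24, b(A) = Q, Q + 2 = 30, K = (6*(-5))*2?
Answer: sqrt(357) ≈ 18.894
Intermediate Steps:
K = -60 (K = -30*2 = -60)
Q = 28 (Q = -2 + 30 = 28)
b(A) = 28
d = 329 (d = -103 + 18*24 = -103 + 432 = 329)
Z = 329
sqrt(b(K) + Z) = sqrt(28 + 329) = sqrt(357)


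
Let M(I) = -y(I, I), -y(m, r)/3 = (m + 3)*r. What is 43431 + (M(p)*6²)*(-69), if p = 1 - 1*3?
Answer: 58335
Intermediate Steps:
y(m, r) = -3*r*(3 + m) (y(m, r) = -3*(m + 3)*r = -3*(3 + m)*r = -3*r*(3 + m))
p = -2 (p = 1 - 3 = -2)
M(I) = 3*I*(3 + I) (M(I) = -(-3)*I*(3 + I) = 3*I*(3 + I))
43431 + (M(p)*6²)*(-69) = 43431 + ((3*(-2)*(3 - 2))*6²)*(-69) = 43431 + ((3*(-2)*1)*36)*(-69) = 43431 - 6*36*(-69) = 43431 - 216*(-69) = 43431 + 14904 = 58335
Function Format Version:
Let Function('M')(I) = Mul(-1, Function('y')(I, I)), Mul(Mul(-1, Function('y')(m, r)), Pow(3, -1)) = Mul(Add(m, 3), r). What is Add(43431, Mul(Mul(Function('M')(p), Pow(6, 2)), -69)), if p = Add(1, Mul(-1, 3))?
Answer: 58335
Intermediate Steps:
Function('y')(m, r) = Mul(-3, r, Add(3, m)) (Function('y')(m, r) = Mul(-3, Mul(Add(m, 3), r)) = Mul(-3, Mul(Add(3, m), r)) = Mul(-3, Mul(r, Add(3, m))) = Mul(-3, r, Add(3, m)))
p = -2 (p = Add(1, -3) = -2)
Function('M')(I) = Mul(3, I, Add(3, I)) (Function('M')(I) = Mul(-1, Mul(-3, I, Add(3, I))) = Mul(3, I, Add(3, I)))
Add(43431, Mul(Mul(Function('M')(p), Pow(6, 2)), -69)) = Add(43431, Mul(Mul(Mul(3, -2, Add(3, -2)), Pow(6, 2)), -69)) = Add(43431, Mul(Mul(Mul(3, -2, 1), 36), -69)) = Add(43431, Mul(Mul(-6, 36), -69)) = Add(43431, Mul(-216, -69)) = Add(43431, 14904) = 58335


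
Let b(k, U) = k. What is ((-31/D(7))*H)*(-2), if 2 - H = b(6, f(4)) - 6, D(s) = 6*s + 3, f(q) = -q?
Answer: 124/45 ≈ 2.7556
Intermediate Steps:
D(s) = 3 + 6*s
H = 2 (H = 2 - (6 - 6) = 2 - 1*0 = 2 + 0 = 2)
((-31/D(7))*H)*(-2) = (-31/(3 + 6*7)*2)*(-2) = (-31/(3 + 42)*2)*(-2) = (-31/45*2)*(-2) = (-31*1/45*2)*(-2) = -31/45*2*(-2) = -62/45*(-2) = 124/45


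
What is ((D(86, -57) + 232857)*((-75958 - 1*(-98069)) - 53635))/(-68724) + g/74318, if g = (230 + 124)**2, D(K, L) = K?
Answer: 22739484159865/212809593 ≈ 1.0685e+5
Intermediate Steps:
g = 125316 (g = 354**2 = 125316)
((D(86, -57) + 232857)*((-75958 - 1*(-98069)) - 53635))/(-68724) + g/74318 = ((86 + 232857)*((-75958 - 1*(-98069)) - 53635))/(-68724) + 125316/74318 = (232943*((-75958 + 98069) - 53635))*(-1/68724) + 125316*(1/74318) = (232943*(22111 - 53635))*(-1/68724) + 62658/37159 = (232943*(-31524))*(-1/68724) + 62658/37159 = -7343295132*(-1/68724) + 62658/37159 = 611941261/5727 + 62658/37159 = 22739484159865/212809593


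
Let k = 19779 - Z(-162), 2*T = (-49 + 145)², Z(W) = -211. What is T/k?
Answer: 2304/9995 ≈ 0.23052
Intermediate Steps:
T = 4608 (T = (-49 + 145)²/2 = (½)*96² = (½)*9216 = 4608)
k = 19990 (k = 19779 - 1*(-211) = 19779 + 211 = 19990)
T/k = 4608/19990 = 4608*(1/19990) = 2304/9995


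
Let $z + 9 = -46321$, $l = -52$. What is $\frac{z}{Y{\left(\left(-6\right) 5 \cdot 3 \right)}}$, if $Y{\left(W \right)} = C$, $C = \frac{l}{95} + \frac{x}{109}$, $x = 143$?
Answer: $- \frac{479747150}{7917} \approx -60597.0$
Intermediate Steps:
$z = -46330$ ($z = -9 - 46321 = -46330$)
$C = \frac{7917}{10355}$ ($C = - \frac{52}{95} + \frac{143}{109} = \frac{7917}{10355} \approx 0.76456$)
$Y{\left(W \right)} = \frac{7917}{10355}$
$\frac{z}{Y{\left(\left(-6\right) 5 \cdot 3 \right)}} = - \frac{46330}{\frac{7917}{10355}} = \left(-46330\right) \frac{10355}{7917} = - \frac{479747150}{7917}$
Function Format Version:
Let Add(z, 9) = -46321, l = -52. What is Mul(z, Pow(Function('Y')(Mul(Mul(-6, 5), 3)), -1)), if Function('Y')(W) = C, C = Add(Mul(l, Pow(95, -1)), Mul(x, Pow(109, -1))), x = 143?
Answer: Rational(-479747150, 7917) ≈ -60597.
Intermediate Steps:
z = -46330 (z = Add(-9, -46321) = -46330)
C = Rational(7917, 10355) (C = Add(Mul(-52, Pow(95, -1)), Mul(143, Pow(109, -1))) = Add(Mul(-52, Rational(1, 95)), Mul(143, Rational(1, 109))) = Add(Rational(-52, 95), Rational(143, 109)) = Rational(7917, 10355) ≈ 0.76456)
Function('Y')(W) = Rational(7917, 10355)
Mul(z, Pow(Function('Y')(Mul(Mul(-6, 5), 3)), -1)) = Mul(-46330, Pow(Rational(7917, 10355), -1)) = Mul(-46330, Rational(10355, 7917)) = Rational(-479747150, 7917)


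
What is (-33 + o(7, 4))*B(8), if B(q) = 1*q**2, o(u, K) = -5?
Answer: -2432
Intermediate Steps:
B(q) = q**2
(-33 + o(7, 4))*B(8) = (-33 - 5)*8**2 = -38*64 = -2432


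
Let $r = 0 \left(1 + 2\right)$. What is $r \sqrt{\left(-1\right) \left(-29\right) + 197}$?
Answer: $0$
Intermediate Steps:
$r = 0$ ($r = 0 \cdot 3 = 0$)
$r \sqrt{\left(-1\right) \left(-29\right) + 197} = 0 \sqrt{\left(-1\right) \left(-29\right) + 197} = 0 \sqrt{29 + 197} = 0 \sqrt{226} = 0$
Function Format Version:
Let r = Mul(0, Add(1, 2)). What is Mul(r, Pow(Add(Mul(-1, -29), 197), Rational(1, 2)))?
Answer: 0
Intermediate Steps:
r = 0 (r = Mul(0, 3) = 0)
Mul(r, Pow(Add(Mul(-1, -29), 197), Rational(1, 2))) = Mul(0, Pow(Add(Mul(-1, -29), 197), Rational(1, 2))) = Mul(0, Pow(Add(29, 197), Rational(1, 2))) = Mul(0, Pow(226, Rational(1, 2))) = 0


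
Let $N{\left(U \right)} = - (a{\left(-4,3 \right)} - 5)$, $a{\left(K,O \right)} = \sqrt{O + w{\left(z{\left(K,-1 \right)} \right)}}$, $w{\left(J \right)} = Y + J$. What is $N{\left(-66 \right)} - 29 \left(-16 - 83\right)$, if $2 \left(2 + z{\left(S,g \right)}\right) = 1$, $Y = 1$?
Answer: $2876 - \frac{\sqrt{10}}{2} \approx 2874.4$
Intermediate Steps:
$z{\left(S,g \right)} = - \frac{3}{2}$ ($z{\left(S,g \right)} = -2 + \frac{1}{2} \cdot 1 = -2 + \frac{1}{2} = - \frac{3}{2}$)
$w{\left(J \right)} = 1 + J$
$a{\left(K,O \right)} = \sqrt{- \frac{1}{2} + O}$ ($a{\left(K,O \right)} = \sqrt{O + \left(1 - \frac{3}{2}\right)} = \sqrt{O - \frac{1}{2}} = \sqrt{- \frac{1}{2} + O}$)
$N{\left(U \right)} = 5 - \frac{\sqrt{10}}{2}$ ($N{\left(U \right)} = - (\frac{\sqrt{-2 + 4 \cdot 3}}{2} - 5) = - (\frac{\sqrt{-2 + 12}}{2} - 5) = - (\frac{\sqrt{10}}{2} - 5) = - (-5 + \frac{\sqrt{10}}{2}) = 5 - \frac{\sqrt{10}}{2}$)
$N{\left(-66 \right)} - 29 \left(-16 - 83\right) = \left(5 - \frac{\sqrt{10}}{2}\right) - 29 \left(-16 - 83\right) = \left(5 - \frac{\sqrt{10}}{2}\right) - -2871 = \left(5 - \frac{\sqrt{10}}{2}\right) + 2871 = 2876 - \frac{\sqrt{10}}{2}$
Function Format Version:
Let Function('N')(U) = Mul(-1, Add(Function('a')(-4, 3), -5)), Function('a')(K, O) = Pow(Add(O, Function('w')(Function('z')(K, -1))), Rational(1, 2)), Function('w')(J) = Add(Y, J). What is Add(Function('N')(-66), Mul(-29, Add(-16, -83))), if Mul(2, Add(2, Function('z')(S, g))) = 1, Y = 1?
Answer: Add(2876, Mul(Rational(-1, 2), Pow(10, Rational(1, 2)))) ≈ 2874.4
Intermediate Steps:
Function('z')(S, g) = Rational(-3, 2) (Function('z')(S, g) = Add(-2, Mul(Rational(1, 2), 1)) = Add(-2, Rational(1, 2)) = Rational(-3, 2))
Function('w')(J) = Add(1, J)
Function('a')(K, O) = Pow(Add(Rational(-1, 2), O), Rational(1, 2)) (Function('a')(K, O) = Pow(Add(O, Add(1, Rational(-3, 2))), Rational(1, 2)) = Pow(Add(O, Rational(-1, 2)), Rational(1, 2)) = Pow(Add(Rational(-1, 2), O), Rational(1, 2)))
Function('N')(U) = Add(5, Mul(Rational(-1, 2), Pow(10, Rational(1, 2)))) (Function('N')(U) = Mul(-1, Add(Mul(Rational(1, 2), Pow(Add(-2, Mul(4, 3)), Rational(1, 2))), -5)) = Mul(-1, Add(Mul(Rational(1, 2), Pow(Add(-2, 12), Rational(1, 2))), -5)) = Mul(-1, Add(Mul(Rational(1, 2), Pow(10, Rational(1, 2))), -5)) = Mul(-1, Add(-5, Mul(Rational(1, 2), Pow(10, Rational(1, 2))))) = Add(5, Mul(Rational(-1, 2), Pow(10, Rational(1, 2)))))
Add(Function('N')(-66), Mul(-29, Add(-16, -83))) = Add(Add(5, Mul(Rational(-1, 2), Pow(10, Rational(1, 2)))), Mul(-29, Add(-16, -83))) = Add(Add(5, Mul(Rational(-1, 2), Pow(10, Rational(1, 2)))), Mul(-29, -99)) = Add(Add(5, Mul(Rational(-1, 2), Pow(10, Rational(1, 2)))), 2871) = Add(2876, Mul(Rational(-1, 2), Pow(10, Rational(1, 2))))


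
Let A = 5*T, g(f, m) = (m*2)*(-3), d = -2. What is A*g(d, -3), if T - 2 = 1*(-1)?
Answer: 90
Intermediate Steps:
g(f, m) = -6*m (g(f, m) = (2*m)*(-3) = -6*m)
T = 1 (T = 2 + 1*(-1) = 2 - 1 = 1)
A = 5 (A = 5*1 = 5)
A*g(d, -3) = 5*(-6*(-3)) = 5*18 = 90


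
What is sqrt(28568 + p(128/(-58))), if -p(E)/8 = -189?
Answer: 8*sqrt(470) ≈ 173.44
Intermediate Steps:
p(E) = 1512 (p(E) = -8*(-189) = 1512)
sqrt(28568 + p(128/(-58))) = sqrt(28568 + 1512) = sqrt(30080) = 8*sqrt(470)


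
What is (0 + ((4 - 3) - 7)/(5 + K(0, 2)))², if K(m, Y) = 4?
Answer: 4/9 ≈ 0.44444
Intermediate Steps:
(0 + ((4 - 3) - 7)/(5 + K(0, 2)))² = (0 + ((4 - 3) - 7)/(5 + 4))² = (0 + (1 - 7)/9)² = (0 - 6*⅑)² = (0 - ⅔)² = (-⅔)² = 4/9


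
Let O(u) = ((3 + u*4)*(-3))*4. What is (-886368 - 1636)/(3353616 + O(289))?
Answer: -222001/834927 ≈ -0.26589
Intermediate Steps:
O(u) = -36 - 48*u (O(u) = ((3 + 4*u)*(-3))*4 = (-9 - 12*u)*4 = -36 - 48*u)
(-886368 - 1636)/(3353616 + O(289)) = (-886368 - 1636)/(3353616 + (-36 - 48*289)) = -888004/(3353616 + (-36 - 13872)) = -888004/(3353616 - 13908) = -888004/3339708 = -888004*1/3339708 = -222001/834927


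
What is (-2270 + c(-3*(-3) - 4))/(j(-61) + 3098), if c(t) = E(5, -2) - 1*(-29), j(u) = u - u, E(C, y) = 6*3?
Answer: -2223/3098 ≈ -0.71756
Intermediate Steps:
E(C, y) = 18
j(u) = 0
c(t) = 47 (c(t) = 18 - 1*(-29) = 18 + 29 = 47)
(-2270 + c(-3*(-3) - 4))/(j(-61) + 3098) = (-2270 + 47)/(0 + 3098) = -2223/3098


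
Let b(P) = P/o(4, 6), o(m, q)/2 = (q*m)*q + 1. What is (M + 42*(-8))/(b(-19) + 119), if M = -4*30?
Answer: -44080/11497 ≈ -3.8340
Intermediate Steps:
M = -120
o(m, q) = 2 + 2*m*q² (o(m, q) = 2*((q*m)*q + 1) = 2*((m*q)*q + 1) = 2*(m*q² + 1) = 2*(1 + m*q²) = 2 + 2*m*q²)
b(P) = P/290 (b(P) = P/(2 + 2*4*6²) = P/(2 + 2*4*36) = P/(2 + 288) = P/290)
(M + 42*(-8))/(b(-19) + 119) = (-120 + 42*(-8))/((1/290)*(-19) + 119) = (-120 - 336)/(-19/290 + 119) = -456/34491/290 = -456*290/34491 = -44080/11497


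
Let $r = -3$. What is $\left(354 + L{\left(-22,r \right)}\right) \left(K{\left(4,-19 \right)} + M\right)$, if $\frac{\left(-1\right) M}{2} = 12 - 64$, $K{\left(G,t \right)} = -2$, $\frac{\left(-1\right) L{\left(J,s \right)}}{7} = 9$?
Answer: $29682$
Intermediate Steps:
$L{\left(J,s \right)} = -63$ ($L{\left(J,s \right)} = \left(-7\right) 9 = -63$)
$M = 104$ ($M = - 2 \left(12 - 64\right) = \left(-2\right) \left(-52\right) = 104$)
$\left(354 + L{\left(-22,r \right)}\right) \left(K{\left(4,-19 \right)} + M\right) = \left(354 - 63\right) \left(-2 + 104\right) = 291 \cdot 102 = 29682$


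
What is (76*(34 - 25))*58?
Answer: 39672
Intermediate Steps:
(76*(34 - 25))*58 = (76*9)*58 = 684*58 = 39672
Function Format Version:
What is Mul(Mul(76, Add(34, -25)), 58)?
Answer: 39672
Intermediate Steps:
Mul(Mul(76, Add(34, -25)), 58) = Mul(Mul(76, 9), 58) = Mul(684, 58) = 39672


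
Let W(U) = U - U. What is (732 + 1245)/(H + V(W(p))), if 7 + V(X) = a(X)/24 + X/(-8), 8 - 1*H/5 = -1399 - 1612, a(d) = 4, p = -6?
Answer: 11862/90529 ≈ 0.13103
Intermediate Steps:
W(U) = 0
H = 15095 (H = 40 - 5*(-1399 - 1612) = 40 - 5*(-3011) = 40 + 15055 = 15095)
V(X) = -41/6 - X/8 (V(X) = -7 + (4/24 + X/(-8)) = -7 + (4*(1/24) + X*(-⅛)) = -7 + (⅙ - X/8) = -41/6 - X/8)
(732 + 1245)/(H + V(W(p))) = (732 + 1245)/(15095 + (-41/6 - ⅛*0)) = 1977/(15095 + (-41/6 + 0)) = 1977/(15095 - 41/6) = 1977/(90529/6) = 1977*(6/90529) = 11862/90529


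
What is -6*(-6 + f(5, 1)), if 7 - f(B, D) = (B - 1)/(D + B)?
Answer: -2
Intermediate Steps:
f(B, D) = 7 - (-1 + B)/(B + D) (f(B, D) = 7 - (B - 1)/(D + B) = 7 - (-1 + B)/(B + D))
-6*(-6 + f(5, 1)) = -6*(-6 + (1 + 6*5 + 7*1)/(5 + 1)) = -6*(-6 + (1 + 30 + 7)/6) = -6*(-6 + (⅙)*38) = -6*(-6 + 19/3) = -6*⅓ = -2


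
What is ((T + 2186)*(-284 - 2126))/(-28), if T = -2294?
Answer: -65070/7 ≈ -9295.7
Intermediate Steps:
((T + 2186)*(-284 - 2126))/(-28) = ((-2294 + 2186)*(-284 - 2126))/(-28) = -(-27)*(-2410)/7 = -1/28*260280 = -65070/7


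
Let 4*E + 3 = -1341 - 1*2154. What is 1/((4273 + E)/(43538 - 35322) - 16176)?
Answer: -16432/265797235 ≈ -6.1822e-5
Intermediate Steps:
E = -1749/2 (E = -¾ + (-1341 - 1*2154)/4 = -¾ + (-1341 - 2154)/4 = -¾ + (¼)*(-3495) = -¾ - 3495/4 = -1749/2 ≈ -874.50)
1/((4273 + E)/(43538 - 35322) - 16176) = 1/((4273 - 1749/2)/(43538 - 35322) - 16176) = 1/((6797/2)/8216 - 16176) = 1/((6797/2)*(1/8216) - 16176) = 1/(6797/16432 - 16176) = 1/(-265797235/16432) = -16432/265797235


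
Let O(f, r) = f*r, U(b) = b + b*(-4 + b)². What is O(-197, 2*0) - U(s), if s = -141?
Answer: 2964666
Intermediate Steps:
O(-197, 2*0) - U(s) = -394*0 - (-141)*(1 + (-4 - 141)²) = -197*0 - (-141)*(1 + (-145)²) = 0 - (-141)*(1 + 21025) = 0 - (-141)*21026 = 0 - 1*(-2964666) = 0 + 2964666 = 2964666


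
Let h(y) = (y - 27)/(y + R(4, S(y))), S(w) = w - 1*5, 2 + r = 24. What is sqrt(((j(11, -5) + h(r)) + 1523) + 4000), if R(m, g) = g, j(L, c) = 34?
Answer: sqrt(8452002)/39 ≈ 74.544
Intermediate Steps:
r = 22 (r = -2 + 24 = 22)
S(w) = -5 + w (S(w) = w - 5 = -5 + w)
h(y) = (-27 + y)/(-5 + 2*y) (h(y) = (y - 27)/(y + (-5 + y)) = (-27 + y)/(-5 + 2*y))
sqrt(((j(11, -5) + h(r)) + 1523) + 4000) = sqrt(((34 + (-27 + 22)/(-5 + 2*22)) + 1523) + 4000) = sqrt(((34 - 5/(-5 + 44)) + 1523) + 4000) = sqrt(((34 - 5/39) + 1523) + 4000) = sqrt((1321/39 + 1523) + 4000) = sqrt(60718/39 + 4000) = sqrt(216718/39) = sqrt(8452002)/39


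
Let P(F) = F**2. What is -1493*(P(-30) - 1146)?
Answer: 367278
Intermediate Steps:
-1493*(P(-30) - 1146) = -1493*((-30)**2 - 1146) = -1493*(900 - 1146) = -1493*(-246) = 367278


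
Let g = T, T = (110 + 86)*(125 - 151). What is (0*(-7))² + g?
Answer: -5096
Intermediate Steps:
T = -5096 (T = 196*(-26) = -5096)
g = -5096
(0*(-7))² + g = (0*(-7))² - 5096 = 0² - 5096 = 0 - 5096 = -5096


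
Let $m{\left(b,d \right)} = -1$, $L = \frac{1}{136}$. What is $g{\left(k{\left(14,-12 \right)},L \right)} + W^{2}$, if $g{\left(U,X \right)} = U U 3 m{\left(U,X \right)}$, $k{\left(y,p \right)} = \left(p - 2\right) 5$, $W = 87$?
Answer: $-7131$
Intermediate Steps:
$L = \frac{1}{136} \approx 0.0073529$
$k{\left(y,p \right)} = -10 + 5 p$ ($k{\left(y,p \right)} = \left(-2 + p\right) 5 = -10 + 5 p$)
$g{\left(U,X \right)} = - 3 U^{2}$ ($g{\left(U,X \right)} = U U 3 \left(-1\right) = U^{2} \cdot 3 \left(-1\right) = 3 U^{2} \left(-1\right) = - 3 U^{2}$)
$g{\left(k{\left(14,-12 \right)},L \right)} + W^{2} = - 3 \left(-10 + 5 \left(-12\right)\right)^{2} + 87^{2} = - 3 \left(-10 - 60\right)^{2} + 7569 = - 3 \left(-70\right)^{2} + 7569 = \left(-3\right) 4900 + 7569 = -14700 + 7569 = -7131$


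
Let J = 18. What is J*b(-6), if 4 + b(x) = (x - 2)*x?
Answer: 792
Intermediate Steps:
b(x) = -4 + x*(-2 + x) (b(x) = -4 + (x - 2)*x = -4 + (-2 + x)*x = -4 + x*(-2 + x))
J*b(-6) = 18*(-4 + (-6)² - 2*(-6)) = 18*(-4 + 36 + 12) = 18*44 = 792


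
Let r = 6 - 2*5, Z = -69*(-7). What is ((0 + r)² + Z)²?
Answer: 249001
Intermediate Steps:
Z = 483
r = -4 (r = 6 - 10 = -4)
((0 + r)² + Z)² = ((0 - 4)² + 483)² = ((-4)² + 483)² = (16 + 483)² = 499² = 249001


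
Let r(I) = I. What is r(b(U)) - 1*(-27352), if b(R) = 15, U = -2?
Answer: 27367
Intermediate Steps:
r(b(U)) - 1*(-27352) = 15 - 1*(-27352) = 15 + 27352 = 27367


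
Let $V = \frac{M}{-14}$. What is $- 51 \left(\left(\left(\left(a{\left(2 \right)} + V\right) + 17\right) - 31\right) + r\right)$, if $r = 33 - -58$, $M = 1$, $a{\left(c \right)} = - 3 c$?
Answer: $- \frac{50643}{14} \approx -3617.4$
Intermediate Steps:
$V = - \frac{1}{14}$ ($V = 1 \frac{1}{-14} = 1 \left(- \frac{1}{14}\right) = - \frac{1}{14} \approx -0.071429$)
$r = 91$ ($r = 33 + 58 = 91$)
$- 51 \left(\left(\left(\left(a{\left(2 \right)} + V\right) + 17\right) - 31\right) + r\right) = - 51 \left(\left(\left(\left(\left(-3\right) 2 - \frac{1}{14}\right) + 17\right) - 31\right) + 91\right) = - 51 \left(\left(\left(\left(-6 - \frac{1}{14}\right) + 17\right) - 31\right) + 91\right) = - 51 \left(\left(\left(- \frac{85}{14} + 17\right) - 31\right) + 91\right) = - 51 \left(\left(\frac{153}{14} - 31\right) + 91\right) = - 51 \left(- \frac{281}{14} + 91\right) = \left(-51\right) \frac{993}{14} = - \frac{50643}{14}$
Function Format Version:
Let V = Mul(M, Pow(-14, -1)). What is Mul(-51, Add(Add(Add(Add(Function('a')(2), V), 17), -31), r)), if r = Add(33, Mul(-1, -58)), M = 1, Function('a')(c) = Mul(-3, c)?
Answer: Rational(-50643, 14) ≈ -3617.4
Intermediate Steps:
V = Rational(-1, 14) (V = Mul(1, Pow(-14, -1)) = Mul(1, Rational(-1, 14)) = Rational(-1, 14) ≈ -0.071429)
r = 91 (r = Add(33, 58) = 91)
Mul(-51, Add(Add(Add(Add(Function('a')(2), V), 17), -31), r)) = Mul(-51, Add(Add(Add(Add(Mul(-3, 2), Rational(-1, 14)), 17), -31), 91)) = Mul(-51, Add(Add(Add(Add(-6, Rational(-1, 14)), 17), -31), 91)) = Mul(-51, Add(Add(Add(Rational(-85, 14), 17), -31), 91)) = Mul(-51, Add(Add(Rational(153, 14), -31), 91)) = Mul(-51, Add(Rational(-281, 14), 91)) = Mul(-51, Rational(993, 14)) = Rational(-50643, 14)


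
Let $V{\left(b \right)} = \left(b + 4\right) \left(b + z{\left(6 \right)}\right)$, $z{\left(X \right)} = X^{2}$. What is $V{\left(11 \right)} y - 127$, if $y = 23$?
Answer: $16088$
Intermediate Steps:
$V{\left(b \right)} = \left(4 + b\right) \left(36 + b\right)$ ($V{\left(b \right)} = \left(b + 4\right) \left(b + 6^{2}\right) = \left(4 + b\right) \left(b + 36\right) = \left(4 + b\right) \left(36 + b\right)$)
$V{\left(11 \right)} y - 127 = \left(144 + 11^{2} + 40 \cdot 11\right) 23 - 127 = \left(144 + 121 + 440\right) 23 - 127 = 705 \cdot 23 - 127 = 16215 - 127 = 16088$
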